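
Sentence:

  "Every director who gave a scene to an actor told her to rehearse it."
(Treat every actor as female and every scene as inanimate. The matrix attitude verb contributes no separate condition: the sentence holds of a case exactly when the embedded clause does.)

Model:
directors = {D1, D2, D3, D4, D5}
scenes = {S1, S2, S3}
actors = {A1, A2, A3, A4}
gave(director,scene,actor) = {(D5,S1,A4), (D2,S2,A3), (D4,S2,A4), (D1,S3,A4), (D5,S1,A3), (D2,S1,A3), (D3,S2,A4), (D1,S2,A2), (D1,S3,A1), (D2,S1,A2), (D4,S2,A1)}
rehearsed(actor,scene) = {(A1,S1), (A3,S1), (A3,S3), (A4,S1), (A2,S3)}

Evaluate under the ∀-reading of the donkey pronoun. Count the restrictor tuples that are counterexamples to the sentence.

"her" takes "an actor" as antecedent and "it" takes "a scene"; both are donkey pronouns co-varying with the restrictor.
Strong reading: for every (d,s,a) with gave(d,s,a), rehearsed(a,s).
Restrictor triples: (D1,S2,A2)→rehearsed(A2,S2) ✗  (D1,S3,A1)→rehearsed(A1,S3) ✗  (D1,S3,A4)→rehearsed(A4,S3) ✗  (D2,S1,A2)→rehearsed(A2,S1) ✗  (D2,S1,A3)→rehearsed(A3,S1) ✓  (D2,S2,A3)→rehearsed(A3,S2) ✗  (D3,S2,A4)→rehearsed(A4,S2) ✗  (D4,S2,A1)→rehearsed(A1,S2) ✗  (D4,S2,A4)→rehearsed(A4,S2) ✗  (D5,S1,A3)→rehearsed(A3,S1) ✓  (D5,S1,A4)→rehearsed(A4,S1) ✓
Counterexamples (restrictor triples failing the scope): 8.

8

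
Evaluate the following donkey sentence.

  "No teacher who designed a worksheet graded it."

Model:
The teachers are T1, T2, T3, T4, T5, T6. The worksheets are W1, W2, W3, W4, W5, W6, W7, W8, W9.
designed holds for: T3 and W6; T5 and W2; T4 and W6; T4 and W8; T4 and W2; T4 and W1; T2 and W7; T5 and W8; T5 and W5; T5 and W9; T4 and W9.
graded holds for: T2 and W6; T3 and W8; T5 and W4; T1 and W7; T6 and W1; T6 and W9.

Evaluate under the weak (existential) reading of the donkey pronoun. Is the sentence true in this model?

True

"it" takes "a worksheet" as antecedent — a donkey pronoun bound across the clause boundary.
Truth condition: for no (t,w) with designed(t,w) does graded(t,w) hold.
Restrictor pairs — does the scope hold? (T2,W7):fails  (T3,W6):fails  (T4,W1):fails  (T4,W2):fails  (T4,W6):fails  (T4,W8):fails  (T4,W9):fails  (T5,W2):fails  (T5,W5):fails  (T5,W8):fails  (T5,W9):fails
Scope holds for no restrictor pair, so the sentence is true.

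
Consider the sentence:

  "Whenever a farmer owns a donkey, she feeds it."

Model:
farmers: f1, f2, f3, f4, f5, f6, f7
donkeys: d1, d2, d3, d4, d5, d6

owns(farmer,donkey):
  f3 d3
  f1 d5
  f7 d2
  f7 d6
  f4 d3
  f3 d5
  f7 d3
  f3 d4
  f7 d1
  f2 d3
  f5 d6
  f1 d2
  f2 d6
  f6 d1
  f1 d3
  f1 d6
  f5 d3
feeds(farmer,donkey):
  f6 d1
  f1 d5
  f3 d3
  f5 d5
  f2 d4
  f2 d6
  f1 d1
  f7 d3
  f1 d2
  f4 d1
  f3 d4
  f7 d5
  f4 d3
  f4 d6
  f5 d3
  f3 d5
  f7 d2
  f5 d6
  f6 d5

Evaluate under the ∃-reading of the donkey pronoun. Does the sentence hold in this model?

True

"it" takes "a donkey" as antecedent — a donkey pronoun bound across the clause boundary.
Weak reading: every farmer f with some owns-donkey has at least one owns-donkey d such that feeds(f,d).
Per farmer: f1:✓  f2:✓  f3:✓  f4:✓  f5:✓  f6:✓  f7:✓
Every farmer in the restrictor has a witness.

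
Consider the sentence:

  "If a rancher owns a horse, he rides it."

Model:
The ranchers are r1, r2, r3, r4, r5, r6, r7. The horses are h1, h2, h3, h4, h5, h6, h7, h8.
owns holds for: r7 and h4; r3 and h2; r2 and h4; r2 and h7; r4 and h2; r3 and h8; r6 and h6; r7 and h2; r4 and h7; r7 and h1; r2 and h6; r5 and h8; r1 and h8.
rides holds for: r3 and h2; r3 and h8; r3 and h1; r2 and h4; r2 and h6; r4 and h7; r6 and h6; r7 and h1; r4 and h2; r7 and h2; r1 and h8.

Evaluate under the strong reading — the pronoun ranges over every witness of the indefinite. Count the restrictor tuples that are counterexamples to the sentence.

"it" takes "a horse" as antecedent — a donkey pronoun bound across the clause boundary.
Strong reading: for every (r,h) with owns(r,h), rides(r,h).
Restrictor pairs: (r1,h8) ✓  (r2,h4) ✓  (r2,h6) ✓  (r2,h7) ✗  (r3,h2) ✓  (r3,h8) ✓  (r4,h2) ✓  (r4,h7) ✓  (r5,h8) ✗  (r6,h6) ✓  (r7,h1) ✓  (r7,h2) ✓  (r7,h4) ✗
Counterexamples (restrictor pairs failing the scope): 3.

3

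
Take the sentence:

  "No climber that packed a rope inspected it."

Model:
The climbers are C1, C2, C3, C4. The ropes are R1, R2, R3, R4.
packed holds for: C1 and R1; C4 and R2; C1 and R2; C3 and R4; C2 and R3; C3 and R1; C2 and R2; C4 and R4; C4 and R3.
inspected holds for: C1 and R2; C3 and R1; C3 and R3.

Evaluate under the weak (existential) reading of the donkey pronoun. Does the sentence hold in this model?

"it" takes "a rope" as antecedent — a donkey pronoun bound across the clause boundary.
Truth condition: for no (c,r) with packed(c,r) does inspected(c,r) hold.
Restrictor pairs — does the scope hold? (C1,R1):fails  (C1,R2):holds  (C2,R2):fails  (C2,R3):fails  (C3,R1):holds  (C3,R4):fails  (C4,R2):fails  (C4,R3):fails  (C4,R4):fails
Scope holds for 2 pair(s), so the sentence is false.

False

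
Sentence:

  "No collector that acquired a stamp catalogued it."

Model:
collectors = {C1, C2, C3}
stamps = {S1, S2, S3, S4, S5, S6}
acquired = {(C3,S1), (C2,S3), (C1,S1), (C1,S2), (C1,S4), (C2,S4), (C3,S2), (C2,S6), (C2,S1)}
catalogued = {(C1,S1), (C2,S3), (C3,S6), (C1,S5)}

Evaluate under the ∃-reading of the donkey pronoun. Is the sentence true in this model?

False

"it" takes "a stamp" as antecedent — a donkey pronoun bound across the clause boundary.
Truth condition: for no (c,s) with acquired(c,s) does catalogued(c,s) hold.
Restrictor pairs — does the scope hold? (C1,S1):holds  (C1,S2):fails  (C1,S4):fails  (C2,S1):fails  (C2,S3):holds  (C2,S4):fails  (C2,S6):fails  (C3,S1):fails  (C3,S2):fails
Scope holds for 2 pair(s), so the sentence is false.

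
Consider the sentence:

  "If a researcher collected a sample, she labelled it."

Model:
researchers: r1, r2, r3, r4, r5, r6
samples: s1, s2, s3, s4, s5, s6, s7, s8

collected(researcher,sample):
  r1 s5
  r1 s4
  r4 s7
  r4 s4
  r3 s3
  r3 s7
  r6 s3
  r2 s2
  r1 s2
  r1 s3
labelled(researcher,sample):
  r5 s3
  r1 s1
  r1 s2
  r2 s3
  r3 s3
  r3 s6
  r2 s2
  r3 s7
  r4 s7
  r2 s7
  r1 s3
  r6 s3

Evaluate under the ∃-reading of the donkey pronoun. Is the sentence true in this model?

True

"it" takes "a sample" as antecedent — a donkey pronoun bound across the clause boundary.
Weak reading: every researcher r with some collected-sample has at least one collected-sample s such that labelled(r,s).
Per researcher: r1:✓  r2:✓  r3:✓  r4:✓  r6:✓
Every researcher in the restrictor has a witness.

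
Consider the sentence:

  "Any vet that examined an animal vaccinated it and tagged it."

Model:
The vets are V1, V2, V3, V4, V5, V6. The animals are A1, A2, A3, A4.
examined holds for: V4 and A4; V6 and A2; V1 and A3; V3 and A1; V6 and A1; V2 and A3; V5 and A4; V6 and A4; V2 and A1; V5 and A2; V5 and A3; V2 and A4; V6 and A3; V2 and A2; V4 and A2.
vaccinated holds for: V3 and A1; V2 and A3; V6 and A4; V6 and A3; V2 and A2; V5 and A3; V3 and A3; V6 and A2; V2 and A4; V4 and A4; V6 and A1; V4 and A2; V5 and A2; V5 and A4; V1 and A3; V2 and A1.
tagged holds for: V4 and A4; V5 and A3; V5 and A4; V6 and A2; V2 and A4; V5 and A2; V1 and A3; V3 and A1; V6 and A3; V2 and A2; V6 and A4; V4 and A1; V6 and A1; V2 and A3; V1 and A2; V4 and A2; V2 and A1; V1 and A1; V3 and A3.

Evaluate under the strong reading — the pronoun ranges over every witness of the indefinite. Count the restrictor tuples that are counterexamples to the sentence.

"it" takes "an animal" as antecedent — a donkey pronoun bound across the clause boundary.
Strong reading: for every (v,a) with examined(v,a), vaccinated(v,a) ∧ tagged(v,a).
Restrictor pairs: (V1,A3) ✓  (V2,A1) ✓  (V2,A2) ✓  (V2,A3) ✓  (V2,A4) ✓  (V3,A1) ✓  (V4,A2) ✓  (V4,A4) ✓  (V5,A2) ✓  (V5,A3) ✓  (V5,A4) ✓  (V6,A1) ✓  (V6,A2) ✓  (V6,A3) ✓  (V6,A4) ✓
Counterexamples (restrictor pairs failing the scope): 0.

0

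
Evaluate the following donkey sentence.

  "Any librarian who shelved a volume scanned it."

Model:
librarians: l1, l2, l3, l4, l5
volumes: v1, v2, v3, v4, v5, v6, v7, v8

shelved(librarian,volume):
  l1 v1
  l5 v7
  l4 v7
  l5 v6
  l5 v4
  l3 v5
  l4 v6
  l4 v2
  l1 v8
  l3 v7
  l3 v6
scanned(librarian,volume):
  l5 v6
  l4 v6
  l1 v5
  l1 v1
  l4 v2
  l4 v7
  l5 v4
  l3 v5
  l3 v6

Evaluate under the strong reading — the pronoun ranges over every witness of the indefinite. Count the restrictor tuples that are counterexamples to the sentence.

3

"it" takes "a volume" as antecedent — a donkey pronoun bound across the clause boundary.
Strong reading: for every (l,v) with shelved(l,v), scanned(l,v).
Restrictor pairs: (l1,v1) ✓  (l1,v8) ✗  (l3,v5) ✓  (l3,v6) ✓  (l3,v7) ✗  (l4,v2) ✓  (l4,v6) ✓  (l4,v7) ✓  (l5,v4) ✓  (l5,v6) ✓  (l5,v7) ✗
Counterexamples (restrictor pairs failing the scope): 3.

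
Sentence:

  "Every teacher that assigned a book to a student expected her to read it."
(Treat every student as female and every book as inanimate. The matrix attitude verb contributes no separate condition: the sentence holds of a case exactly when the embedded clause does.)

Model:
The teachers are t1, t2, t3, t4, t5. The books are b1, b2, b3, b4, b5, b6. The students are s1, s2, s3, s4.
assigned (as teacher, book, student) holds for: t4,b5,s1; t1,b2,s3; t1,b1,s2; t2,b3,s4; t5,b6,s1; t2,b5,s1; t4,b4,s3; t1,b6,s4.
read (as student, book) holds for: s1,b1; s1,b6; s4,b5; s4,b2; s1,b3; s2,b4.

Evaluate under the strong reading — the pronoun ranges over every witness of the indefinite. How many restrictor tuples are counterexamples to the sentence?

"her" takes "a student" as antecedent and "it" takes "a book"; both are donkey pronouns co-varying with the restrictor.
Strong reading: for every (t,b,s) with assigned(t,b,s), read(s,b).
Restrictor triples: (t1,b1,s2)→read(s2,b1) ✗  (t1,b2,s3)→read(s3,b2) ✗  (t1,b6,s4)→read(s4,b6) ✗  (t2,b3,s4)→read(s4,b3) ✗  (t2,b5,s1)→read(s1,b5) ✗  (t4,b4,s3)→read(s3,b4) ✗  (t4,b5,s1)→read(s1,b5) ✗  (t5,b6,s1)→read(s1,b6) ✓
Counterexamples (restrictor triples failing the scope): 7.

7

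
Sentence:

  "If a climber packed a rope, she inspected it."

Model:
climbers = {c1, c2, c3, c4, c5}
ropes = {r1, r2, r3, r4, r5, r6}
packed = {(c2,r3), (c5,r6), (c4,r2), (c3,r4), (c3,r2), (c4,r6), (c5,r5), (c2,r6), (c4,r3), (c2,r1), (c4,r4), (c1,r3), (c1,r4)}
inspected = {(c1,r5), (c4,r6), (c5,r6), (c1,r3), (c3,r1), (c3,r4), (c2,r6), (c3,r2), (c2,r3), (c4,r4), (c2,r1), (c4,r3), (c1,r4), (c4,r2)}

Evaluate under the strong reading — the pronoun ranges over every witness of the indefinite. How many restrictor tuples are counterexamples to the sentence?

"it" takes "a rope" as antecedent — a donkey pronoun bound across the clause boundary.
Strong reading: for every (c,r) with packed(c,r), inspected(c,r).
Restrictor pairs: (c1,r3) ✓  (c1,r4) ✓  (c2,r1) ✓  (c2,r3) ✓  (c2,r6) ✓  (c3,r2) ✓  (c3,r4) ✓  (c4,r2) ✓  (c4,r3) ✓  (c4,r4) ✓  (c4,r6) ✓  (c5,r5) ✗  (c5,r6) ✓
Counterexamples (restrictor pairs failing the scope): 1.

1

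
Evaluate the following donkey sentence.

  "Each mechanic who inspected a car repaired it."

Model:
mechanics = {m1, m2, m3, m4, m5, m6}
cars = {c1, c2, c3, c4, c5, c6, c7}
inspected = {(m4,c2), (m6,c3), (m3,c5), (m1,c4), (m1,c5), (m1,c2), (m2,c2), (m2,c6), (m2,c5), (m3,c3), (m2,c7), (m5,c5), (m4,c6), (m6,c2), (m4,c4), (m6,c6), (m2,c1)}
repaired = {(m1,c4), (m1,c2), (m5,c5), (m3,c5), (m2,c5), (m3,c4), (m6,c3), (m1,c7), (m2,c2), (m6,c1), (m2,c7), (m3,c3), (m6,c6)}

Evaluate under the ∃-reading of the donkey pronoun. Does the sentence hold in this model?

False

"it" takes "a car" as antecedent — a donkey pronoun bound across the clause boundary.
Weak reading: every mechanic m with some inspected-car has at least one inspected-car c such that repaired(m,c).
Per mechanic: m1:✓  m2:✓  m3:✓  m4:✗  m5:✓  m6:✓
m4 has no witness among its inspected-cars.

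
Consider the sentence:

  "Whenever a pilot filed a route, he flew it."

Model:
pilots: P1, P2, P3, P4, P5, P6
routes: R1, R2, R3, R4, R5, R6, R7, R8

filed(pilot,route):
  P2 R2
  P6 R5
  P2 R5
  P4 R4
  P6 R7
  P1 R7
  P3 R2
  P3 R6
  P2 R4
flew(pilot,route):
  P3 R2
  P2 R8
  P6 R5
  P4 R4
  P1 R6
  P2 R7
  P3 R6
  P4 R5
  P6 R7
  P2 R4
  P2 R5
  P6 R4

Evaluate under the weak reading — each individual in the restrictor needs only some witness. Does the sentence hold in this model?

False

"it" takes "a route" as antecedent — a donkey pronoun bound across the clause boundary.
Weak reading: every pilot p with some filed-route has at least one filed-route r such that flew(p,r).
Per pilot: P1:✗  P2:✓  P3:✓  P4:✓  P6:✓
P1 has no witness among its filed-routes.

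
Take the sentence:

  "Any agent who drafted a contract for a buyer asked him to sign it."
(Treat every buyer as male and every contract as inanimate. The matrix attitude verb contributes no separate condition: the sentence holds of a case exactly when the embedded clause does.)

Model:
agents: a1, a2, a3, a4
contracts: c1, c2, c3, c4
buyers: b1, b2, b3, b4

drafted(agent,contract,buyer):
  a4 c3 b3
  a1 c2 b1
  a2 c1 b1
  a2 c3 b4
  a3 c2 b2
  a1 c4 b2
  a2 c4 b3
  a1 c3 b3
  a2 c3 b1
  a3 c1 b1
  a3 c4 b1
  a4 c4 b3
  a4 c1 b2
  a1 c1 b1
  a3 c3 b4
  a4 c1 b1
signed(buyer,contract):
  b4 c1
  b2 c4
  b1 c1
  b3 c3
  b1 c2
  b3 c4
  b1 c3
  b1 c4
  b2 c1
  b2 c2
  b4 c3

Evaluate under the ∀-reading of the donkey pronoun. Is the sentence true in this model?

"him" takes "a buyer" as antecedent and "it" takes "a contract"; both are donkey pronouns co-varying with the restrictor.
Strong reading: for every (a,c,b) with drafted(a,c,b), signed(b,c).
Restrictor triples: (a1,c1,b1)→signed(b1,c1) ✓  (a1,c2,b1)→signed(b1,c2) ✓  (a1,c3,b3)→signed(b3,c3) ✓  (a1,c4,b2)→signed(b2,c4) ✓  (a2,c1,b1)→signed(b1,c1) ✓  (a2,c3,b1)→signed(b1,c3) ✓  (a2,c3,b4)→signed(b4,c3) ✓  (a2,c4,b3)→signed(b3,c4) ✓  (a3,c1,b1)→signed(b1,c1) ✓  (a3,c2,b2)→signed(b2,c2) ✓  (a3,c3,b4)→signed(b4,c3) ✓  (a3,c4,b1)→signed(b1,c4) ✓  (a4,c1,b1)→signed(b1,c1) ✓  (a4,c1,b2)→signed(b2,c1) ✓  (a4,c3,b3)→signed(b3,c3) ✓  (a4,c4,b3)→signed(b3,c4) ✓
Every restrictor triple satisfies the scope.

True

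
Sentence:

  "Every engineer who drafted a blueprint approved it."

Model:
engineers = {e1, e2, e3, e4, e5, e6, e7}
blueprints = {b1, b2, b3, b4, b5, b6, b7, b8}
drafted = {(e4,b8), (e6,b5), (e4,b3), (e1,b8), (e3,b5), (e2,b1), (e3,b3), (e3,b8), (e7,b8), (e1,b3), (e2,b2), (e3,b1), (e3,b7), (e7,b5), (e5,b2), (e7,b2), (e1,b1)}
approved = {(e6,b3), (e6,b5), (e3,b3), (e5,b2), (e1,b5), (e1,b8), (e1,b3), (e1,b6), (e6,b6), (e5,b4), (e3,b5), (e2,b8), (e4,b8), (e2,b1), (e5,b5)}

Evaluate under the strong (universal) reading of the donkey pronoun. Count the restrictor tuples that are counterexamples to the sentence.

"it" takes "a blueprint" as antecedent — a donkey pronoun bound across the clause boundary.
Strong reading: for every (e,b) with drafted(e,b), approved(e,b).
Restrictor pairs: (e1,b1) ✗  (e1,b3) ✓  (e1,b8) ✓  (e2,b1) ✓  (e2,b2) ✗  (e3,b1) ✗  (e3,b3) ✓  (e3,b5) ✓  (e3,b7) ✗  (e3,b8) ✗  (e4,b3) ✗  (e4,b8) ✓  (e5,b2) ✓  (e6,b5) ✓  (e7,b2) ✗  (e7,b5) ✗  (e7,b8) ✗
Counterexamples (restrictor pairs failing the scope): 9.

9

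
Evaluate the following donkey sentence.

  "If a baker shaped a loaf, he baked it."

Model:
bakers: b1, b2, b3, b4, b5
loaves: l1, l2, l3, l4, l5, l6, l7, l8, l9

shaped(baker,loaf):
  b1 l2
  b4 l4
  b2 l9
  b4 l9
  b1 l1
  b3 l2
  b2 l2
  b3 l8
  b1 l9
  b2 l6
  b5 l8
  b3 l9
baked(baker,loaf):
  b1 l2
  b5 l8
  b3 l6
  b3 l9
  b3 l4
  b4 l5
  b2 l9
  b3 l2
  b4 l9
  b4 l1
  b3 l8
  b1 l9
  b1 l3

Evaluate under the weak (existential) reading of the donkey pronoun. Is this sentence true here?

True

"it" takes "a loaf" as antecedent — a donkey pronoun bound across the clause boundary.
Weak reading: every baker b with some shaped-loaf has at least one shaped-loaf l such that baked(b,l).
Per baker: b1:✓  b2:✓  b3:✓  b4:✓  b5:✓
Every baker in the restrictor has a witness.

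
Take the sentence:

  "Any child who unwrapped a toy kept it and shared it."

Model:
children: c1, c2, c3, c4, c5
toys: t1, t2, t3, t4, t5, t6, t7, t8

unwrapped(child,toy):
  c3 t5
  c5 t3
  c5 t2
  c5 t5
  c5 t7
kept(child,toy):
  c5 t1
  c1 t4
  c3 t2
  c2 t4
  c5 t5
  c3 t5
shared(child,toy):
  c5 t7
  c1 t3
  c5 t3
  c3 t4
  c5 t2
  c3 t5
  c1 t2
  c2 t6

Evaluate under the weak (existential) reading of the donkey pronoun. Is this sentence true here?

False

"it" takes "a toy" as antecedent — a donkey pronoun bound across the clause boundary.
Weak reading: every child c with some unwrapped-toy has at least one unwrapped-toy t such that kept(c,t) ∧ shared(c,t).
Per child: c3:✓  c5:✗
c5 has no witness among its unwrapped-toys.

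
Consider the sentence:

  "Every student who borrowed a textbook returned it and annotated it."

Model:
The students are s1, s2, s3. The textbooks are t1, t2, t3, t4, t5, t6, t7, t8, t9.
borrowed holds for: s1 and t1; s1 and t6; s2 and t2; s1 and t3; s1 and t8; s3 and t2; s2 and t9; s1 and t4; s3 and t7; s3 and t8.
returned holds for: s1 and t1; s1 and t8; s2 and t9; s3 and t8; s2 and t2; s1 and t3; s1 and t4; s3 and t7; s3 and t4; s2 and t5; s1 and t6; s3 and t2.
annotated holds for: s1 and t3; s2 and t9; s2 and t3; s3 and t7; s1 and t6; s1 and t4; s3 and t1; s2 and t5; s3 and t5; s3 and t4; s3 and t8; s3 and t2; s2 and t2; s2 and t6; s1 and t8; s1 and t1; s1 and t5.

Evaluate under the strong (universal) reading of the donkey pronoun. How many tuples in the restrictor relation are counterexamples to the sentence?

0

"it" takes "a textbook" as antecedent — a donkey pronoun bound across the clause boundary.
Strong reading: for every (s,t) with borrowed(s,t), returned(s,t) ∧ annotated(s,t).
Restrictor pairs: (s1,t1) ✓  (s1,t3) ✓  (s1,t4) ✓  (s1,t6) ✓  (s1,t8) ✓  (s2,t2) ✓  (s2,t9) ✓  (s3,t2) ✓  (s3,t7) ✓  (s3,t8) ✓
Counterexamples (restrictor pairs failing the scope): 0.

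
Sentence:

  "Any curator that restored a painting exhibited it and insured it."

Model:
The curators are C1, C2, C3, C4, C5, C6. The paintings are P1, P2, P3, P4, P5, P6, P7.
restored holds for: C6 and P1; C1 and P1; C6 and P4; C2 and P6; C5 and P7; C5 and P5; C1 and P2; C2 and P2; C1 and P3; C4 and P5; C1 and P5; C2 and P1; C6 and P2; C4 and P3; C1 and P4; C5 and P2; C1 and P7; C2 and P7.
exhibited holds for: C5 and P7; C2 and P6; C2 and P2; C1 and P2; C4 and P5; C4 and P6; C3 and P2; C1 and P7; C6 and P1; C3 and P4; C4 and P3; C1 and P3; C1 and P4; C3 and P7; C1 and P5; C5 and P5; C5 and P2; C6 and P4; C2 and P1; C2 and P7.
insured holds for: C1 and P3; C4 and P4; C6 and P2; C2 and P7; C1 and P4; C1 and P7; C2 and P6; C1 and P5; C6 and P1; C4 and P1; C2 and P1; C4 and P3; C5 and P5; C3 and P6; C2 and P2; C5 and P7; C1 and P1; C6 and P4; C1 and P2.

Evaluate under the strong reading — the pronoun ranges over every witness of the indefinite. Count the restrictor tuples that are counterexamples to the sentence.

4

"it" takes "a painting" as antecedent — a donkey pronoun bound across the clause boundary.
Strong reading: for every (c,p) with restored(c,p), exhibited(c,p) ∧ insured(c,p).
Restrictor pairs: (C1,P1) ✗  (C1,P2) ✓  (C1,P3) ✓  (C1,P4) ✓  (C1,P5) ✓  (C1,P7) ✓  (C2,P1) ✓  (C2,P2) ✓  (C2,P6) ✓  (C2,P7) ✓  (C4,P3) ✓  (C4,P5) ✗  (C5,P2) ✗  (C5,P5) ✓  (C5,P7) ✓  (C6,P1) ✓  (C6,P2) ✗  (C6,P4) ✓
Counterexamples (restrictor pairs failing the scope): 4.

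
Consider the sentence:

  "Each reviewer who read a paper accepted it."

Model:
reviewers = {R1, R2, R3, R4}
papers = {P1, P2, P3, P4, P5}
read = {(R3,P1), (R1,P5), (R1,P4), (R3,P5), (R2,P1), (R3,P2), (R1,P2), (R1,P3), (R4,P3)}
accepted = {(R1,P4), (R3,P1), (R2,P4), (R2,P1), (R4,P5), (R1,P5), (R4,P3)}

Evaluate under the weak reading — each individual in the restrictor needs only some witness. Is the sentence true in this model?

"it" takes "a paper" as antecedent — a donkey pronoun bound across the clause boundary.
Weak reading: every reviewer r with some read-paper has at least one read-paper p such that accepted(r,p).
Per reviewer: R1:✓  R2:✓  R3:✓  R4:✓
Every reviewer in the restrictor has a witness.

True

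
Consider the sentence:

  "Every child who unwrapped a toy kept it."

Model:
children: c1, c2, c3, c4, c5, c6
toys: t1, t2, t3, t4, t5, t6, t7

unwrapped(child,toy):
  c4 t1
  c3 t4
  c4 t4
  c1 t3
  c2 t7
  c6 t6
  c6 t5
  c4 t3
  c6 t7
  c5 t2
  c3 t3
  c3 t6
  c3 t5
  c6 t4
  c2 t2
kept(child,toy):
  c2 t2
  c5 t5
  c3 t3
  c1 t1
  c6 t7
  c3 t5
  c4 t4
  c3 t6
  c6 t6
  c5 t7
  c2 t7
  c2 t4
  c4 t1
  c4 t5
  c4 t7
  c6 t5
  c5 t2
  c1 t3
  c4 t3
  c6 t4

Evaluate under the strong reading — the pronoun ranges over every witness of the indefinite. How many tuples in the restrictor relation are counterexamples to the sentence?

"it" takes "a toy" as antecedent — a donkey pronoun bound across the clause boundary.
Strong reading: for every (c,t) with unwrapped(c,t), kept(c,t).
Restrictor pairs: (c1,t3) ✓  (c2,t2) ✓  (c2,t7) ✓  (c3,t3) ✓  (c3,t4) ✗  (c3,t5) ✓  (c3,t6) ✓  (c4,t1) ✓  (c4,t3) ✓  (c4,t4) ✓  (c5,t2) ✓  (c6,t4) ✓  (c6,t5) ✓  (c6,t6) ✓  (c6,t7) ✓
Counterexamples (restrictor pairs failing the scope): 1.

1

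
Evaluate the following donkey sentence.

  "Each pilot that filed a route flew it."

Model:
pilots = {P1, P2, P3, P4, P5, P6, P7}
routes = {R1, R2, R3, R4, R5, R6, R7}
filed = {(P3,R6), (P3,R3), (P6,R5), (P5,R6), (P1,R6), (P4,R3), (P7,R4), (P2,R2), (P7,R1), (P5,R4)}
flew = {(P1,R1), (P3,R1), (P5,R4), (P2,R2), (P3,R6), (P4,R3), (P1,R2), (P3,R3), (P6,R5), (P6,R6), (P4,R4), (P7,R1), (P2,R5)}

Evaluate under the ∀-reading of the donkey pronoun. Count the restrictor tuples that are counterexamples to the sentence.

"it" takes "a route" as antecedent — a donkey pronoun bound across the clause boundary.
Strong reading: for every (p,r) with filed(p,r), flew(p,r).
Restrictor pairs: (P1,R6) ✗  (P2,R2) ✓  (P3,R3) ✓  (P3,R6) ✓  (P4,R3) ✓  (P5,R4) ✓  (P5,R6) ✗  (P6,R5) ✓  (P7,R1) ✓  (P7,R4) ✗
Counterexamples (restrictor pairs failing the scope): 3.

3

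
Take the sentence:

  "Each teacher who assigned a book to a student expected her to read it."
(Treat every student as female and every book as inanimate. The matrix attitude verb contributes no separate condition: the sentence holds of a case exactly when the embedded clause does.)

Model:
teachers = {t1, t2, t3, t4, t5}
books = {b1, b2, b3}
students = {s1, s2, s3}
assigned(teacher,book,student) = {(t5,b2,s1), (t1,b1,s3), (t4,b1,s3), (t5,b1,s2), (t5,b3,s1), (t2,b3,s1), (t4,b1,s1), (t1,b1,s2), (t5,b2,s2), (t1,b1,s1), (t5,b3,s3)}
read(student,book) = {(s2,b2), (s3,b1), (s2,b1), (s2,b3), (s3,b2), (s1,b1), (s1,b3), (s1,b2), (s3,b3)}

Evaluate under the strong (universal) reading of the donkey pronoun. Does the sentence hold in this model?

True

"her" takes "a student" as antecedent and "it" takes "a book"; both are donkey pronouns co-varying with the restrictor.
Strong reading: for every (t,b,s) with assigned(t,b,s), read(s,b).
Restrictor triples: (t1,b1,s1)→read(s1,b1) ✓  (t1,b1,s2)→read(s2,b1) ✓  (t1,b1,s3)→read(s3,b1) ✓  (t2,b3,s1)→read(s1,b3) ✓  (t4,b1,s1)→read(s1,b1) ✓  (t4,b1,s3)→read(s3,b1) ✓  (t5,b1,s2)→read(s2,b1) ✓  (t5,b2,s1)→read(s1,b2) ✓  (t5,b2,s2)→read(s2,b2) ✓  (t5,b3,s1)→read(s1,b3) ✓  (t5,b3,s3)→read(s3,b3) ✓
Every restrictor triple satisfies the scope.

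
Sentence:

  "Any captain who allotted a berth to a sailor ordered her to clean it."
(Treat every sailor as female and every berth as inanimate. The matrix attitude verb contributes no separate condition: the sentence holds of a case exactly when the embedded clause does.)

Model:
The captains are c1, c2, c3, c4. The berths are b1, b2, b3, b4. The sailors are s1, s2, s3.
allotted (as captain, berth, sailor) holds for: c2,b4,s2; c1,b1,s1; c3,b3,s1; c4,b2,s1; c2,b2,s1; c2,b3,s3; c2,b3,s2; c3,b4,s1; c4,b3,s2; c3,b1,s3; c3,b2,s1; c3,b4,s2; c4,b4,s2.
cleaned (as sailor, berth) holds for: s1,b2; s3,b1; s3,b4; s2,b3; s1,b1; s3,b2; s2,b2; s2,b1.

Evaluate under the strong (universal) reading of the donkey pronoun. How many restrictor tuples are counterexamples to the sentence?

6

"her" takes "a sailor" as antecedent and "it" takes "a berth"; both are donkey pronouns co-varying with the restrictor.
Strong reading: for every (c,b,s) with allotted(c,b,s), cleaned(s,b).
Restrictor triples: (c1,b1,s1)→cleaned(s1,b1) ✓  (c2,b2,s1)→cleaned(s1,b2) ✓  (c2,b3,s2)→cleaned(s2,b3) ✓  (c2,b3,s3)→cleaned(s3,b3) ✗  (c2,b4,s2)→cleaned(s2,b4) ✗  (c3,b1,s3)→cleaned(s3,b1) ✓  (c3,b2,s1)→cleaned(s1,b2) ✓  (c3,b3,s1)→cleaned(s1,b3) ✗  (c3,b4,s1)→cleaned(s1,b4) ✗  (c3,b4,s2)→cleaned(s2,b4) ✗  (c4,b2,s1)→cleaned(s1,b2) ✓  (c4,b3,s2)→cleaned(s2,b3) ✓  (c4,b4,s2)→cleaned(s2,b4) ✗
Counterexamples (restrictor triples failing the scope): 6.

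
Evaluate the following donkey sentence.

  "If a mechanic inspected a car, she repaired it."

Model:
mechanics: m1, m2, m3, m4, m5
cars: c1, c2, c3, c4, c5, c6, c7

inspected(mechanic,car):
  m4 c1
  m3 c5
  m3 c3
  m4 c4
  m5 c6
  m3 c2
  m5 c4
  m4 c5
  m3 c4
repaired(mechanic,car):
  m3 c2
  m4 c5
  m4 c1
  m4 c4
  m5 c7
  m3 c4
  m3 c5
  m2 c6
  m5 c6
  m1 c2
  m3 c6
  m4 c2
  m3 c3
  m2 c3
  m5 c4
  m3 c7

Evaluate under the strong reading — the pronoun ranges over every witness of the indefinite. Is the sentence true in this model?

"it" takes "a car" as antecedent — a donkey pronoun bound across the clause boundary.
Strong reading: for every (m,c) with inspected(m,c), repaired(m,c).
Restrictor pairs: (m3,c2) ✓  (m3,c3) ✓  (m3,c4) ✓  (m3,c5) ✓  (m4,c1) ✓  (m4,c4) ✓  (m4,c5) ✓  (m5,c4) ✓  (m5,c6) ✓
Every restrictor pair satisfies the scope.

True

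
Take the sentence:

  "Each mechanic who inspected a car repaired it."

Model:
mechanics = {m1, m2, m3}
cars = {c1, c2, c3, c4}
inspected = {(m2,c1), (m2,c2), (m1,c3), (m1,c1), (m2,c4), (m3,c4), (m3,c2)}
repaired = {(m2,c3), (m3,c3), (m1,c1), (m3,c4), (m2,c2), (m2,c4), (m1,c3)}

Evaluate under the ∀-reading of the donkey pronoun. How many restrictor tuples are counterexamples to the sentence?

"it" takes "a car" as antecedent — a donkey pronoun bound across the clause boundary.
Strong reading: for every (m,c) with inspected(m,c), repaired(m,c).
Restrictor pairs: (m1,c1) ✓  (m1,c3) ✓  (m2,c1) ✗  (m2,c2) ✓  (m2,c4) ✓  (m3,c2) ✗  (m3,c4) ✓
Counterexamples (restrictor pairs failing the scope): 2.

2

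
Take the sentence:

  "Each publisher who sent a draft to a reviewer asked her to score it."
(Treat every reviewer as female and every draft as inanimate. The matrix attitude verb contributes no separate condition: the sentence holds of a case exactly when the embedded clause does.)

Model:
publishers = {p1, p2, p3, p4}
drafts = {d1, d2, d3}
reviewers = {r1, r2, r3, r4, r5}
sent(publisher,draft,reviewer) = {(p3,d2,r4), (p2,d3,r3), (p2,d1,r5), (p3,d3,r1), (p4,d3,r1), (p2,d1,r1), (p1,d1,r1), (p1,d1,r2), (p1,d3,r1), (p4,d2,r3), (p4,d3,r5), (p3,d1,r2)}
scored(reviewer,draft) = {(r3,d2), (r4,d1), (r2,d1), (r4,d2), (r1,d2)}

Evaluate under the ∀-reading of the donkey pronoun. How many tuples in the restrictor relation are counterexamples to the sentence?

8

"her" takes "a reviewer" as antecedent and "it" takes "a draft"; both are donkey pronouns co-varying with the restrictor.
Strong reading: for every (p,d,r) with sent(p,d,r), scored(r,d).
Restrictor triples: (p1,d1,r1)→scored(r1,d1) ✗  (p1,d1,r2)→scored(r2,d1) ✓  (p1,d3,r1)→scored(r1,d3) ✗  (p2,d1,r1)→scored(r1,d1) ✗  (p2,d1,r5)→scored(r5,d1) ✗  (p2,d3,r3)→scored(r3,d3) ✗  (p3,d1,r2)→scored(r2,d1) ✓  (p3,d2,r4)→scored(r4,d2) ✓  (p3,d3,r1)→scored(r1,d3) ✗  (p4,d2,r3)→scored(r3,d2) ✓  (p4,d3,r1)→scored(r1,d3) ✗  (p4,d3,r5)→scored(r5,d3) ✗
Counterexamples (restrictor triples failing the scope): 8.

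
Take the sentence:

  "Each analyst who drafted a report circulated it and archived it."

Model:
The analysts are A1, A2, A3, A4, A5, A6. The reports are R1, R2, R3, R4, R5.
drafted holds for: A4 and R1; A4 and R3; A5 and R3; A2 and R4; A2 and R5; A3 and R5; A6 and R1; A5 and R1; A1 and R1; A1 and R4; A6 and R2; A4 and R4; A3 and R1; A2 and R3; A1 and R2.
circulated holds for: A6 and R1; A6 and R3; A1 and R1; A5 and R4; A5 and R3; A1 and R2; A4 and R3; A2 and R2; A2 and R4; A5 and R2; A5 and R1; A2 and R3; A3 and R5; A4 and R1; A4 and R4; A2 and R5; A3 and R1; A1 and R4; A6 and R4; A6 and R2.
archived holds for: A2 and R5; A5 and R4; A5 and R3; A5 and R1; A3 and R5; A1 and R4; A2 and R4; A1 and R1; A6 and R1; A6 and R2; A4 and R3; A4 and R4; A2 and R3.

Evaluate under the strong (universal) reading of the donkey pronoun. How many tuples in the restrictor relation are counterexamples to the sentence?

"it" takes "a report" as antecedent — a donkey pronoun bound across the clause boundary.
Strong reading: for every (a,r) with drafted(a,r), circulated(a,r) ∧ archived(a,r).
Restrictor pairs: (A1,R1) ✓  (A1,R2) ✗  (A1,R4) ✓  (A2,R3) ✓  (A2,R4) ✓  (A2,R5) ✓  (A3,R1) ✗  (A3,R5) ✓  (A4,R1) ✗  (A4,R3) ✓  (A4,R4) ✓  (A5,R1) ✓  (A5,R3) ✓  (A6,R1) ✓  (A6,R2) ✓
Counterexamples (restrictor pairs failing the scope): 3.

3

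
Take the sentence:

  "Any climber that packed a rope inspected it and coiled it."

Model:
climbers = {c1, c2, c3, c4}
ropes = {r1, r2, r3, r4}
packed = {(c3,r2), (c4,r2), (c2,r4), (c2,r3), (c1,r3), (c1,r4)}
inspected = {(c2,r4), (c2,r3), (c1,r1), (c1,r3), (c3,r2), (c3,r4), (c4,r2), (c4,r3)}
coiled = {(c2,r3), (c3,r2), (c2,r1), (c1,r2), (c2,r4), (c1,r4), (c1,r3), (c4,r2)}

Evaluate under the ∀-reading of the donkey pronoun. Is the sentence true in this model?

False

"it" takes "a rope" as antecedent — a donkey pronoun bound across the clause boundary.
Strong reading: for every (c,r) with packed(c,r), inspected(c,r) ∧ coiled(c,r).
Restrictor pairs: (c1,r3) ✓  (c1,r4) ✗  (c2,r3) ✓  (c2,r4) ✓  (c3,r2) ✓  (c4,r2) ✓
Counterexample: (c1,r4) is in packed but fails the scope.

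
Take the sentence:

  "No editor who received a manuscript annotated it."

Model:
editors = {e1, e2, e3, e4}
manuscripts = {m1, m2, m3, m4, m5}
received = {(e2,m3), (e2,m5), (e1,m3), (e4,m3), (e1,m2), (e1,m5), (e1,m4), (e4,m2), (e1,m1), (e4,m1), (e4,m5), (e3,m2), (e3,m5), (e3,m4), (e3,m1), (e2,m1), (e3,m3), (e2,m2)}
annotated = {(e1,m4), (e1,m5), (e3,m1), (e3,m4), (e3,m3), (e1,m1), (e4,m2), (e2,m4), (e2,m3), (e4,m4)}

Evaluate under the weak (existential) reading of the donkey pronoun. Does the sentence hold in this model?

"it" takes "a manuscript" as antecedent — a donkey pronoun bound across the clause boundary.
Truth condition: for no (e,m) with received(e,m) does annotated(e,m) hold.
Restrictor pairs — does the scope hold? (e1,m1):holds  (e1,m2):fails  (e1,m3):fails  (e1,m4):holds  (e1,m5):holds  (e2,m1):fails  (e2,m2):fails  (e2,m3):holds  (e2,m5):fails  (e3,m1):holds  (e3,m2):fails  (e3,m3):holds  (e3,m4):holds  (e3,m5):fails  (e4,m1):fails  (e4,m2):holds  (e4,m3):fails  (e4,m5):fails
Scope holds for 8 pair(s), so the sentence is false.

False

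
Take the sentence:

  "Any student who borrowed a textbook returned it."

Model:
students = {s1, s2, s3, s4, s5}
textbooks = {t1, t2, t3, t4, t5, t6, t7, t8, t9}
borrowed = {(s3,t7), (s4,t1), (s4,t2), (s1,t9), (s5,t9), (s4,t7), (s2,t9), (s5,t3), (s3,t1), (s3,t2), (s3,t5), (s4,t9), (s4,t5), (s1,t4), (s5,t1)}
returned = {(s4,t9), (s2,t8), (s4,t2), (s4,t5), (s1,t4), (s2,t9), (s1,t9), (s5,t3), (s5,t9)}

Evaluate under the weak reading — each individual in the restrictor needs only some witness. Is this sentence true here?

"it" takes "a textbook" as antecedent — a donkey pronoun bound across the clause boundary.
Weak reading: every student s with some borrowed-textbook has at least one borrowed-textbook t such that returned(s,t).
Per student: s1:✓  s2:✓  s3:✗  s4:✓  s5:✓
s3 has no witness among its borrowed-textbooks.

False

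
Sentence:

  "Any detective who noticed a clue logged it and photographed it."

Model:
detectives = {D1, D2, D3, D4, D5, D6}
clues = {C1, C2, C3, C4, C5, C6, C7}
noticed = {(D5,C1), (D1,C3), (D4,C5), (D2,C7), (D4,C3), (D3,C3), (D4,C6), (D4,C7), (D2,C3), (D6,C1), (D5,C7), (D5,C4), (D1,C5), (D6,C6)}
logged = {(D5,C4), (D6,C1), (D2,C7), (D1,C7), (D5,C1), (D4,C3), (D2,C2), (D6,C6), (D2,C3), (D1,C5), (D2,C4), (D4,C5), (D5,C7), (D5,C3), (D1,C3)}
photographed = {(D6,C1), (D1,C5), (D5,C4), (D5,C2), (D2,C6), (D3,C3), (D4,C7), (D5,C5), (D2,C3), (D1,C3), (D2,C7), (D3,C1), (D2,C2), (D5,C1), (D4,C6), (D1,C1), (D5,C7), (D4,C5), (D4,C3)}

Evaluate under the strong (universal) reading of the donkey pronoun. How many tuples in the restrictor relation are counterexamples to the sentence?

4

"it" takes "a clue" as antecedent — a donkey pronoun bound across the clause boundary.
Strong reading: for every (d,c) with noticed(d,c), logged(d,c) ∧ photographed(d,c).
Restrictor pairs: (D1,C3) ✓  (D1,C5) ✓  (D2,C3) ✓  (D2,C7) ✓  (D3,C3) ✗  (D4,C3) ✓  (D4,C5) ✓  (D4,C6) ✗  (D4,C7) ✗  (D5,C1) ✓  (D5,C4) ✓  (D5,C7) ✓  (D6,C1) ✓  (D6,C6) ✗
Counterexamples (restrictor pairs failing the scope): 4.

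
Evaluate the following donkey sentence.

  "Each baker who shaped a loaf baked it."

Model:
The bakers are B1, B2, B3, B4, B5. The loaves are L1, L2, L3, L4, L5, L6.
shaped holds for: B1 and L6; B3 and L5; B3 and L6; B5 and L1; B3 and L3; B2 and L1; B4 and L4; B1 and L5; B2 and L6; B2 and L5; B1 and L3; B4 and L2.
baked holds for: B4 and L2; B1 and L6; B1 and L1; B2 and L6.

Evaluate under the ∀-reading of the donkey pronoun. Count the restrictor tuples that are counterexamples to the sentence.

"it" takes "a loaf" as antecedent — a donkey pronoun bound across the clause boundary.
Strong reading: for every (b,l) with shaped(b,l), baked(b,l).
Restrictor pairs: (B1,L3) ✗  (B1,L5) ✗  (B1,L6) ✓  (B2,L1) ✗  (B2,L5) ✗  (B2,L6) ✓  (B3,L3) ✗  (B3,L5) ✗  (B3,L6) ✗  (B4,L2) ✓  (B4,L4) ✗  (B5,L1) ✗
Counterexamples (restrictor pairs failing the scope): 9.

9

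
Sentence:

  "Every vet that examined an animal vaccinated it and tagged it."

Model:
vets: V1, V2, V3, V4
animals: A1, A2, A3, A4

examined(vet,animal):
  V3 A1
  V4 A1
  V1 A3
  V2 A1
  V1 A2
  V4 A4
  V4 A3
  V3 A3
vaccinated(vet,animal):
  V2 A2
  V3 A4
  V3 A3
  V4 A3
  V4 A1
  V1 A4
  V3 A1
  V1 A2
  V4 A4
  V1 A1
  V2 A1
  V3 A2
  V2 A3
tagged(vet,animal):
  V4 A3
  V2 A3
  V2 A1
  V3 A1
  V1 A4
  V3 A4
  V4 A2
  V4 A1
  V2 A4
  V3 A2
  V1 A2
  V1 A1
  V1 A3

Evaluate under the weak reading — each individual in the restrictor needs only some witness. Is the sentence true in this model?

True

"it" takes "an animal" as antecedent — a donkey pronoun bound across the clause boundary.
Weak reading: every vet v with some examined-animal has at least one examined-animal a such that vaccinated(v,a) ∧ tagged(v,a).
Per vet: V1:✓  V2:✓  V3:✓  V4:✓
Every vet in the restrictor has a witness.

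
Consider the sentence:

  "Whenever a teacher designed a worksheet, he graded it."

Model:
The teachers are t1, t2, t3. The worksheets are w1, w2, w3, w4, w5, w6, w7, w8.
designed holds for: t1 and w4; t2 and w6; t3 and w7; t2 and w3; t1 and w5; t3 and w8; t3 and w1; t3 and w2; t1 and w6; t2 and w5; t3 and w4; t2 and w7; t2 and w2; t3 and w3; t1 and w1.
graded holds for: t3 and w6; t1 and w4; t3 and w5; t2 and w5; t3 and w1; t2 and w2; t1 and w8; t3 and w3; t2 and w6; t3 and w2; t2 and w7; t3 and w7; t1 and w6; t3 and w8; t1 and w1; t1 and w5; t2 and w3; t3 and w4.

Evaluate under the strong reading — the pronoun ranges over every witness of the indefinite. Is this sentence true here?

True

"it" takes "a worksheet" as antecedent — a donkey pronoun bound across the clause boundary.
Strong reading: for every (t,w) with designed(t,w), graded(t,w).
Restrictor pairs: (t1,w1) ✓  (t1,w4) ✓  (t1,w5) ✓  (t1,w6) ✓  (t2,w2) ✓  (t2,w3) ✓  (t2,w5) ✓  (t2,w6) ✓  (t2,w7) ✓  (t3,w1) ✓  (t3,w2) ✓  (t3,w3) ✓  (t3,w4) ✓  (t3,w7) ✓  (t3,w8) ✓
Every restrictor pair satisfies the scope.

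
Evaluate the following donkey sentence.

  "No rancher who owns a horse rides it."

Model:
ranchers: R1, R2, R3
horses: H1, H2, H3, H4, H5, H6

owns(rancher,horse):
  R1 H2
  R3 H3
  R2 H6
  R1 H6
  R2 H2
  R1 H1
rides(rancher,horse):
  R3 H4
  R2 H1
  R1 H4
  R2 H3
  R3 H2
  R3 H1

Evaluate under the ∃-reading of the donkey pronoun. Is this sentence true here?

"it" takes "a horse" as antecedent — a donkey pronoun bound across the clause boundary.
Truth condition: for no (r,h) with owns(r,h) does rides(r,h) hold.
Restrictor pairs — does the scope hold? (R1,H1):fails  (R1,H2):fails  (R1,H6):fails  (R2,H2):fails  (R2,H6):fails  (R3,H3):fails
Scope holds for no restrictor pair, so the sentence is true.

True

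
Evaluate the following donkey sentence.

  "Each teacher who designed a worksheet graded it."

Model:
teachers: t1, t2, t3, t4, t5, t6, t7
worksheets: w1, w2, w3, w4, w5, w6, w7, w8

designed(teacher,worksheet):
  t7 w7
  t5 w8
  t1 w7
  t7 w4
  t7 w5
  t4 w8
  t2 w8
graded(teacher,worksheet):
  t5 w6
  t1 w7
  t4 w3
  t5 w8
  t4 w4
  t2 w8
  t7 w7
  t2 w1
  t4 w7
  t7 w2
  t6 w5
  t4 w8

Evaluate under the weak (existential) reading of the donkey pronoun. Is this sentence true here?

True

"it" takes "a worksheet" as antecedent — a donkey pronoun bound across the clause boundary.
Weak reading: every teacher t with some designed-worksheet has at least one designed-worksheet w such that graded(t,w).
Per teacher: t1:✓  t2:✓  t4:✓  t5:✓  t7:✓
Every teacher in the restrictor has a witness.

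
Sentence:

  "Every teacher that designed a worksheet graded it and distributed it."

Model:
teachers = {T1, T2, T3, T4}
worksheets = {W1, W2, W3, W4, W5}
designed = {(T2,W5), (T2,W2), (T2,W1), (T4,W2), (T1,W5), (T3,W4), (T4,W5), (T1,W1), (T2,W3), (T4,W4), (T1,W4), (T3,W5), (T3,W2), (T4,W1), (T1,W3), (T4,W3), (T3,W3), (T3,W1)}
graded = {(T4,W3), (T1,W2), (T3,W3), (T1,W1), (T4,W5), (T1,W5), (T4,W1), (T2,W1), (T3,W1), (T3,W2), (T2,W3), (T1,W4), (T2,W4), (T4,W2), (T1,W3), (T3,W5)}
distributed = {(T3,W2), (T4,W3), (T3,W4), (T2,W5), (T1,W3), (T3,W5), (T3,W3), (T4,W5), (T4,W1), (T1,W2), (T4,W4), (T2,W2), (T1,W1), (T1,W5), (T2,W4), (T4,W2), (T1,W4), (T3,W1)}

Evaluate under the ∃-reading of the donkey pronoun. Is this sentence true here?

"it" takes "a worksheet" as antecedent — a donkey pronoun bound across the clause boundary.
Weak reading: every teacher t with some designed-worksheet has at least one designed-worksheet w such that graded(t,w) ∧ distributed(t,w).
Per teacher: T1:✓  T2:✗  T3:✓  T4:✓
T2 has no witness among its designed-worksheets.

False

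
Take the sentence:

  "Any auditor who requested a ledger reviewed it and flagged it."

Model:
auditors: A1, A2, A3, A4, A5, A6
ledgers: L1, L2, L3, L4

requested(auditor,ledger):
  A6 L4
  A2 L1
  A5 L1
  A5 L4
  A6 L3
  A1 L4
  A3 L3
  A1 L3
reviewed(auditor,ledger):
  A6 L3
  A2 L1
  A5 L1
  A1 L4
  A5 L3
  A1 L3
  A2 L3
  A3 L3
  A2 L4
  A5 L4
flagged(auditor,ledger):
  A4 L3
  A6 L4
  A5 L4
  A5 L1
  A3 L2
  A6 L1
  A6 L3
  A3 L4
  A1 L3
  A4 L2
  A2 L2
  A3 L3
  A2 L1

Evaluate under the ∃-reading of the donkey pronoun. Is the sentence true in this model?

True

"it" takes "a ledger" as antecedent — a donkey pronoun bound across the clause boundary.
Weak reading: every auditor a with some requested-ledger has at least one requested-ledger l such that reviewed(a,l) ∧ flagged(a,l).
Per auditor: A1:✓  A2:✓  A3:✓  A5:✓  A6:✓
Every auditor in the restrictor has a witness.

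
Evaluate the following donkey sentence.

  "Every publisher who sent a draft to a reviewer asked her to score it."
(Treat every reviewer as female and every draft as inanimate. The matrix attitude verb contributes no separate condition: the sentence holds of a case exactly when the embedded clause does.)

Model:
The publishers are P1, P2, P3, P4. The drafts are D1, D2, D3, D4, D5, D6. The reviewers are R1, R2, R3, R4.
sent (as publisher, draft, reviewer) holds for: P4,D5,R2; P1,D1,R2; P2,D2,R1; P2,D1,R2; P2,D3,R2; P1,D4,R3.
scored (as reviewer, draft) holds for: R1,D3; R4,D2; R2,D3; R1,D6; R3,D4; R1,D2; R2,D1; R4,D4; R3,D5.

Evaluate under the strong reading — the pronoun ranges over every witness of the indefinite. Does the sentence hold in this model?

False

"her" takes "a reviewer" as antecedent and "it" takes "a draft"; both are donkey pronouns co-varying with the restrictor.
Strong reading: for every (p,d,r) with sent(p,d,r), scored(r,d).
Restrictor triples: (P1,D1,R2)→scored(R2,D1) ✓  (P1,D4,R3)→scored(R3,D4) ✓  (P2,D1,R2)→scored(R2,D1) ✓  (P2,D2,R1)→scored(R1,D2) ✓  (P2,D3,R2)→scored(R2,D3) ✓  (P4,D5,R2)→scored(R2,D5) ✗
Counterexample: (P4,D5,R2) — scored(R2,D5) does not hold.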